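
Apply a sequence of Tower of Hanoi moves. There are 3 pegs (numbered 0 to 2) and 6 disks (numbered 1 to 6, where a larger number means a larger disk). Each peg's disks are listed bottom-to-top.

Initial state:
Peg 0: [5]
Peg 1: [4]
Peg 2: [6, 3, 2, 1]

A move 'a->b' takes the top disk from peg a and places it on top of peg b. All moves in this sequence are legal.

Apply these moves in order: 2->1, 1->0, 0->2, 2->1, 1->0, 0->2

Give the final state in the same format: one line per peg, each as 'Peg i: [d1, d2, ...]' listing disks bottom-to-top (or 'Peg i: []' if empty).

After move 1 (2->1):
Peg 0: [5]
Peg 1: [4, 1]
Peg 2: [6, 3, 2]

After move 2 (1->0):
Peg 0: [5, 1]
Peg 1: [4]
Peg 2: [6, 3, 2]

After move 3 (0->2):
Peg 0: [5]
Peg 1: [4]
Peg 2: [6, 3, 2, 1]

After move 4 (2->1):
Peg 0: [5]
Peg 1: [4, 1]
Peg 2: [6, 3, 2]

After move 5 (1->0):
Peg 0: [5, 1]
Peg 1: [4]
Peg 2: [6, 3, 2]

After move 6 (0->2):
Peg 0: [5]
Peg 1: [4]
Peg 2: [6, 3, 2, 1]

Answer: Peg 0: [5]
Peg 1: [4]
Peg 2: [6, 3, 2, 1]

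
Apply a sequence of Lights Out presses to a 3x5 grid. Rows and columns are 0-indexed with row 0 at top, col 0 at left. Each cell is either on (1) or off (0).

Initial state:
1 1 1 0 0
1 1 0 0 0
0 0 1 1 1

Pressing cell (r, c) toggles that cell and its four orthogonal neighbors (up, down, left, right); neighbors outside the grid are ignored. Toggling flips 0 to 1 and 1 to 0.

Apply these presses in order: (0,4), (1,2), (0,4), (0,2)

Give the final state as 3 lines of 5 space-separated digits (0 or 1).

Answer: 1 0 1 1 0
1 0 0 1 0
0 0 0 1 1

Derivation:
After press 1 at (0,4):
1 1 1 1 1
1 1 0 0 1
0 0 1 1 1

After press 2 at (1,2):
1 1 0 1 1
1 0 1 1 1
0 0 0 1 1

After press 3 at (0,4):
1 1 0 0 0
1 0 1 1 0
0 0 0 1 1

After press 4 at (0,2):
1 0 1 1 0
1 0 0 1 0
0 0 0 1 1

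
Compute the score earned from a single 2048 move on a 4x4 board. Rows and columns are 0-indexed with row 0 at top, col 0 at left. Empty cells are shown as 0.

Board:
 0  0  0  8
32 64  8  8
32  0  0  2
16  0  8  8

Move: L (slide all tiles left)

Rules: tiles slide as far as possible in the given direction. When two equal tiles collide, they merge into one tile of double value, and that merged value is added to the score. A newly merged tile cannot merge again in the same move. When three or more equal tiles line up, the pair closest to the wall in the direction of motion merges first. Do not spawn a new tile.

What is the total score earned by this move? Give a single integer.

Slide left:
row 0: [0, 0, 0, 8] -> [8, 0, 0, 0]  score +0 (running 0)
row 1: [32, 64, 8, 8] -> [32, 64, 16, 0]  score +16 (running 16)
row 2: [32, 0, 0, 2] -> [32, 2, 0, 0]  score +0 (running 16)
row 3: [16, 0, 8, 8] -> [16, 16, 0, 0]  score +16 (running 32)
Board after move:
 8  0  0  0
32 64 16  0
32  2  0  0
16 16  0  0

Answer: 32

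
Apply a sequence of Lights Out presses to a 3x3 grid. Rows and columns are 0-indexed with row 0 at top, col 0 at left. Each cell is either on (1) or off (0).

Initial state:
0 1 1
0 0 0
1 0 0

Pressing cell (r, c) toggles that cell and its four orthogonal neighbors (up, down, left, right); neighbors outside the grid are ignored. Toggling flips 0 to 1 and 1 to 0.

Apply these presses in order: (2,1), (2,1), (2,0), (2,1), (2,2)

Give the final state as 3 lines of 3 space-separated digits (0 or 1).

After press 1 at (2,1):
0 1 1
0 1 0
0 1 1

After press 2 at (2,1):
0 1 1
0 0 0
1 0 0

After press 3 at (2,0):
0 1 1
1 0 0
0 1 0

After press 4 at (2,1):
0 1 1
1 1 0
1 0 1

After press 5 at (2,2):
0 1 1
1 1 1
1 1 0

Answer: 0 1 1
1 1 1
1 1 0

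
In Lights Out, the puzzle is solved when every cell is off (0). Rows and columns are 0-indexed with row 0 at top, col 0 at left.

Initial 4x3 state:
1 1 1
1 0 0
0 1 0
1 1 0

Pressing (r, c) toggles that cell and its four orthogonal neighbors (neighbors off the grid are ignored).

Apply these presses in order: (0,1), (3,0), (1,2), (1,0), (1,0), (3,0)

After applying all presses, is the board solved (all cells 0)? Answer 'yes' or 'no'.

Answer: no

Derivation:
After press 1 at (0,1):
0 0 0
1 1 0
0 1 0
1 1 0

After press 2 at (3,0):
0 0 0
1 1 0
1 1 0
0 0 0

After press 3 at (1,2):
0 0 1
1 0 1
1 1 1
0 0 0

After press 4 at (1,0):
1 0 1
0 1 1
0 1 1
0 0 0

After press 5 at (1,0):
0 0 1
1 0 1
1 1 1
0 0 0

After press 6 at (3,0):
0 0 1
1 0 1
0 1 1
1 1 0

Lights still on: 7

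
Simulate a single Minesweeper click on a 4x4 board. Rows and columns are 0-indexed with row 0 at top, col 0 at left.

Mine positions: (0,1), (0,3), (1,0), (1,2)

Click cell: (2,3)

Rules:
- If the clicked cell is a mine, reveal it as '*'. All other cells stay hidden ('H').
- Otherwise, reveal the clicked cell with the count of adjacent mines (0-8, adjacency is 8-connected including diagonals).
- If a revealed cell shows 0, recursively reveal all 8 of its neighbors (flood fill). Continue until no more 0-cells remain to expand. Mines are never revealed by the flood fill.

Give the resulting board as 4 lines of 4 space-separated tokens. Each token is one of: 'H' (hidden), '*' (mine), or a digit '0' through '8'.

H H H H
H H H H
H H H 1
H H H H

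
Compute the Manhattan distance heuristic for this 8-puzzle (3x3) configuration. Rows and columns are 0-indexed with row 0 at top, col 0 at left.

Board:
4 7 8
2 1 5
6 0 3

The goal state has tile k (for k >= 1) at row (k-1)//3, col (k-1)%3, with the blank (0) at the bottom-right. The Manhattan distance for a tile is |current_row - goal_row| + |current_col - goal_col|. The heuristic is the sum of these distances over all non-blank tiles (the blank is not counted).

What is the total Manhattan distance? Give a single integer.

Tile 4: (0,0)->(1,0) = 1
Tile 7: (0,1)->(2,0) = 3
Tile 8: (0,2)->(2,1) = 3
Tile 2: (1,0)->(0,1) = 2
Tile 1: (1,1)->(0,0) = 2
Tile 5: (1,2)->(1,1) = 1
Tile 6: (2,0)->(1,2) = 3
Tile 3: (2,2)->(0,2) = 2
Sum: 1 + 3 + 3 + 2 + 2 + 1 + 3 + 2 = 17

Answer: 17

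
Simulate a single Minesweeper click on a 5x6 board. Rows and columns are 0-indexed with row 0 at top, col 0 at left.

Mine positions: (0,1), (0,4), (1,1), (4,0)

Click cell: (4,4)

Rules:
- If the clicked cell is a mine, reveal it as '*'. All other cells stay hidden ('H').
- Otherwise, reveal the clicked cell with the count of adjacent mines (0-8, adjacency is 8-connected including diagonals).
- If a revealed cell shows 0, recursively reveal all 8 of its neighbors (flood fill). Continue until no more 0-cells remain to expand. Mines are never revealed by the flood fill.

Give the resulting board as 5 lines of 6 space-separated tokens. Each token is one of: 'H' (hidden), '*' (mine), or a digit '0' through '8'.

H H H H H H
H H 2 1 1 1
H 1 1 0 0 0
H 1 0 0 0 0
H 1 0 0 0 0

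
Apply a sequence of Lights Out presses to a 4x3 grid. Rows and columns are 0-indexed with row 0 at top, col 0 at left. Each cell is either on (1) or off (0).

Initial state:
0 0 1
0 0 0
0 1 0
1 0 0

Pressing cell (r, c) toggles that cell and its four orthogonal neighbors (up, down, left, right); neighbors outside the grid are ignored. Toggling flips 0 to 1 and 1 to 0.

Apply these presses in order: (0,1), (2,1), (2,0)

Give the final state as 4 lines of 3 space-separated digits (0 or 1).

After press 1 at (0,1):
1 1 0
0 1 0
0 1 0
1 0 0

After press 2 at (2,1):
1 1 0
0 0 0
1 0 1
1 1 0

After press 3 at (2,0):
1 1 0
1 0 0
0 1 1
0 1 0

Answer: 1 1 0
1 0 0
0 1 1
0 1 0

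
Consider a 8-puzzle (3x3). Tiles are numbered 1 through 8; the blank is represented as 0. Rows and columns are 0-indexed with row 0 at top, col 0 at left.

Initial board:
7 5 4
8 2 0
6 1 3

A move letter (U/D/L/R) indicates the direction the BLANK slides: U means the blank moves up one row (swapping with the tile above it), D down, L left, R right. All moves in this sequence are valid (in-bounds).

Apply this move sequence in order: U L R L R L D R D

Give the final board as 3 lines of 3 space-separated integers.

After move 1 (U):
7 5 0
8 2 4
6 1 3

After move 2 (L):
7 0 5
8 2 4
6 1 3

After move 3 (R):
7 5 0
8 2 4
6 1 3

After move 4 (L):
7 0 5
8 2 4
6 1 3

After move 5 (R):
7 5 0
8 2 4
6 1 3

After move 6 (L):
7 0 5
8 2 4
6 1 3

After move 7 (D):
7 2 5
8 0 4
6 1 3

After move 8 (R):
7 2 5
8 4 0
6 1 3

After move 9 (D):
7 2 5
8 4 3
6 1 0

Answer: 7 2 5
8 4 3
6 1 0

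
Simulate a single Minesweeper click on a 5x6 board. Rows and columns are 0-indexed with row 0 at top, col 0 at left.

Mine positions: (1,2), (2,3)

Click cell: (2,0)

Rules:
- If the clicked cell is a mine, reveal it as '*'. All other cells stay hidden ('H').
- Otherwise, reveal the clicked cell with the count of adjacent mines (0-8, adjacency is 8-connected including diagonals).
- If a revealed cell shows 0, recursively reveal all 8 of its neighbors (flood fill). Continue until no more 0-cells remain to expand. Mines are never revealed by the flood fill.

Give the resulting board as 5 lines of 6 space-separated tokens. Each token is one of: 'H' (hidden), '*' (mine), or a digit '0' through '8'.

0 1 H 1 0 0
0 1 H 2 1 0
0 1 2 H 1 0
0 0 1 1 1 0
0 0 0 0 0 0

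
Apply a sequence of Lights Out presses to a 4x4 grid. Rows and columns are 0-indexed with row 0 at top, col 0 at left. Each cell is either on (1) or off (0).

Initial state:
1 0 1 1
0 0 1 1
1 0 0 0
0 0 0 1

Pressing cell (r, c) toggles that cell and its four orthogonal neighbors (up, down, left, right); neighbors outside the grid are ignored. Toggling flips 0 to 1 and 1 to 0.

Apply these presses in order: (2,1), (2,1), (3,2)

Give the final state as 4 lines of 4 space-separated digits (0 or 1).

Answer: 1 0 1 1
0 0 1 1
1 0 1 0
0 1 1 0

Derivation:
After press 1 at (2,1):
1 0 1 1
0 1 1 1
0 1 1 0
0 1 0 1

After press 2 at (2,1):
1 0 1 1
0 0 1 1
1 0 0 0
0 0 0 1

After press 3 at (3,2):
1 0 1 1
0 0 1 1
1 0 1 0
0 1 1 0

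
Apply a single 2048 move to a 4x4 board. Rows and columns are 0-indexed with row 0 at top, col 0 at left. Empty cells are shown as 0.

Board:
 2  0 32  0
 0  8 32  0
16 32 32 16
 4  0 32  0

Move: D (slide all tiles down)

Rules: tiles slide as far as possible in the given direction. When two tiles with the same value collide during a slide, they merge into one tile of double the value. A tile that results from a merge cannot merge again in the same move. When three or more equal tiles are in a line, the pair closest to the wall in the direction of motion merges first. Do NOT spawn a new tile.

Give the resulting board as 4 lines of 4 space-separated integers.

Slide down:
col 0: [2, 0, 16, 4] -> [0, 2, 16, 4]
col 1: [0, 8, 32, 0] -> [0, 0, 8, 32]
col 2: [32, 32, 32, 32] -> [0, 0, 64, 64]
col 3: [0, 0, 16, 0] -> [0, 0, 0, 16]

Answer:  0  0  0  0
 2  0  0  0
16  8 64  0
 4 32 64 16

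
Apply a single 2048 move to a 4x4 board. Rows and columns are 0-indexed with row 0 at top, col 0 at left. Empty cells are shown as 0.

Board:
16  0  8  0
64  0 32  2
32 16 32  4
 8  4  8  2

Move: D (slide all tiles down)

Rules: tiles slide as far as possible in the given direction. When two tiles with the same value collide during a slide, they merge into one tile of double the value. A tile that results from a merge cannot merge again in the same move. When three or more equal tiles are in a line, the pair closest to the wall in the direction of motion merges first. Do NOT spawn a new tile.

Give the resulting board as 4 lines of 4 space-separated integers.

Slide down:
col 0: [16, 64, 32, 8] -> [16, 64, 32, 8]
col 1: [0, 0, 16, 4] -> [0, 0, 16, 4]
col 2: [8, 32, 32, 8] -> [0, 8, 64, 8]
col 3: [0, 2, 4, 2] -> [0, 2, 4, 2]

Answer: 16  0  0  0
64  0  8  2
32 16 64  4
 8  4  8  2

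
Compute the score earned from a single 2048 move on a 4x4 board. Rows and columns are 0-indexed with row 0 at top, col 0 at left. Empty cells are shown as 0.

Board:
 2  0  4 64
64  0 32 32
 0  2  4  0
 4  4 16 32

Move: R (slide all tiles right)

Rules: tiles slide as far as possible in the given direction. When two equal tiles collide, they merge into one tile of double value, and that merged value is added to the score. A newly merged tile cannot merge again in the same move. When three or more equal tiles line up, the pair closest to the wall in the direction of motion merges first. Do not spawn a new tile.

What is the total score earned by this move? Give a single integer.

Slide right:
row 0: [2, 0, 4, 64] -> [0, 2, 4, 64]  score +0 (running 0)
row 1: [64, 0, 32, 32] -> [0, 0, 64, 64]  score +64 (running 64)
row 2: [0, 2, 4, 0] -> [0, 0, 2, 4]  score +0 (running 64)
row 3: [4, 4, 16, 32] -> [0, 8, 16, 32]  score +8 (running 72)
Board after move:
 0  2  4 64
 0  0 64 64
 0  0  2  4
 0  8 16 32

Answer: 72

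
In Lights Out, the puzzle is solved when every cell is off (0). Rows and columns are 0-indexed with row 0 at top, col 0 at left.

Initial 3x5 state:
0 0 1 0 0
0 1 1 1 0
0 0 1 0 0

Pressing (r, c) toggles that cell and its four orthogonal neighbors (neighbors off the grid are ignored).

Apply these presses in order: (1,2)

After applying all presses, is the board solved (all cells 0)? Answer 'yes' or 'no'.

Answer: yes

Derivation:
After press 1 at (1,2):
0 0 0 0 0
0 0 0 0 0
0 0 0 0 0

Lights still on: 0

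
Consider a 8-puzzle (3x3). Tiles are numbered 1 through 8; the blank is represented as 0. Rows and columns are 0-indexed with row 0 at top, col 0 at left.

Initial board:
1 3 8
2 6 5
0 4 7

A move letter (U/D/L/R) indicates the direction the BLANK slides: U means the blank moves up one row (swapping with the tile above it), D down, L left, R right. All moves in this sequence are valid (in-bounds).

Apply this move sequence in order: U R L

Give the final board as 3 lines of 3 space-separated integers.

After move 1 (U):
1 3 8
0 6 5
2 4 7

After move 2 (R):
1 3 8
6 0 5
2 4 7

After move 3 (L):
1 3 8
0 6 5
2 4 7

Answer: 1 3 8
0 6 5
2 4 7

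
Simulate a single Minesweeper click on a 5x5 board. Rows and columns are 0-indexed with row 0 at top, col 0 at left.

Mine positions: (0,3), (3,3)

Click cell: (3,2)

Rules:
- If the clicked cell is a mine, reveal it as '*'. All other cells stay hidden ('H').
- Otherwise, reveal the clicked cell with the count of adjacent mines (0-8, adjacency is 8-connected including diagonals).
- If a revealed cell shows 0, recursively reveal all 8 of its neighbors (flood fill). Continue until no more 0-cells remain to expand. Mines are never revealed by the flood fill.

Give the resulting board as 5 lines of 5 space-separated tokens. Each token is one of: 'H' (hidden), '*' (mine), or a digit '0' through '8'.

H H H H H
H H H H H
H H H H H
H H 1 H H
H H H H H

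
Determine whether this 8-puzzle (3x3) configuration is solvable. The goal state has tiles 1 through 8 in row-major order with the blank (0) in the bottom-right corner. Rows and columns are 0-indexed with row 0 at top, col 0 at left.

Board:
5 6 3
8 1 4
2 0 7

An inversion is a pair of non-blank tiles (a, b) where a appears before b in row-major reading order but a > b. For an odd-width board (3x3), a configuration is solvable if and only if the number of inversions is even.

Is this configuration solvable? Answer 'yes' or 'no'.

Answer: no

Derivation:
Inversions (pairs i<j in row-major order where tile[i] > tile[j] > 0): 15
15 is odd, so the puzzle is not solvable.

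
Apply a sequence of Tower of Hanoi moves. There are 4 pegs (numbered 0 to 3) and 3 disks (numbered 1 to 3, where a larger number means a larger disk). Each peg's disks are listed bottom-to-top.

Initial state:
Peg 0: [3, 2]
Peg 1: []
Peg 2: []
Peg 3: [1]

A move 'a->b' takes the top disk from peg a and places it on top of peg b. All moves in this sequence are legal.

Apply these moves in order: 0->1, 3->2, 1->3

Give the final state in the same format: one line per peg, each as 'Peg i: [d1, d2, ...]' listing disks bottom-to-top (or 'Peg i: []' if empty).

Answer: Peg 0: [3]
Peg 1: []
Peg 2: [1]
Peg 3: [2]

Derivation:
After move 1 (0->1):
Peg 0: [3]
Peg 1: [2]
Peg 2: []
Peg 3: [1]

After move 2 (3->2):
Peg 0: [3]
Peg 1: [2]
Peg 2: [1]
Peg 3: []

After move 3 (1->3):
Peg 0: [3]
Peg 1: []
Peg 2: [1]
Peg 3: [2]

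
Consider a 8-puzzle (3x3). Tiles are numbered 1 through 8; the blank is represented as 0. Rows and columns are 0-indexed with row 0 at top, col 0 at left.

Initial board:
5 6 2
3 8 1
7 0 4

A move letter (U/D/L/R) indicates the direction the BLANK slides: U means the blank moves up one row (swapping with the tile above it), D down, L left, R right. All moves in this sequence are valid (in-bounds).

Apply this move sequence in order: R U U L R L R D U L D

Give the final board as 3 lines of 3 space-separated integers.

After move 1 (R):
5 6 2
3 8 1
7 4 0

After move 2 (U):
5 6 2
3 8 0
7 4 1

After move 3 (U):
5 6 0
3 8 2
7 4 1

After move 4 (L):
5 0 6
3 8 2
7 4 1

After move 5 (R):
5 6 0
3 8 2
7 4 1

After move 6 (L):
5 0 6
3 8 2
7 4 1

After move 7 (R):
5 6 0
3 8 2
7 4 1

After move 8 (D):
5 6 2
3 8 0
7 4 1

After move 9 (U):
5 6 0
3 8 2
7 4 1

After move 10 (L):
5 0 6
3 8 2
7 4 1

After move 11 (D):
5 8 6
3 0 2
7 4 1

Answer: 5 8 6
3 0 2
7 4 1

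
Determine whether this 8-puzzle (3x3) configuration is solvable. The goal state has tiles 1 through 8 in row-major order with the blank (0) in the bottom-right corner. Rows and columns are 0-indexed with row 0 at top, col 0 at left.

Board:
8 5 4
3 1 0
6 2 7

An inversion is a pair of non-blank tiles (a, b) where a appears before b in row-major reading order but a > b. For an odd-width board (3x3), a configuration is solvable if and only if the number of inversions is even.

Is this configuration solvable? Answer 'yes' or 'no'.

Inversions (pairs i<j in row-major order where tile[i] > tile[j] > 0): 17
17 is odd, so the puzzle is not solvable.

Answer: no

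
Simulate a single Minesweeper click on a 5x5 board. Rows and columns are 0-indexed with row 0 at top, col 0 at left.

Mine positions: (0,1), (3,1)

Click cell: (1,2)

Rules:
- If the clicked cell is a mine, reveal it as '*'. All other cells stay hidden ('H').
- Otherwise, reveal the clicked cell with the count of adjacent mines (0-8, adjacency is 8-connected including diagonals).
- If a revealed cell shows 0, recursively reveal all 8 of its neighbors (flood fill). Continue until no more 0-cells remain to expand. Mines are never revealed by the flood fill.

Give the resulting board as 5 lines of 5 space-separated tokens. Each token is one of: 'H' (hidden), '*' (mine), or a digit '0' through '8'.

H H H H H
H H 1 H H
H H H H H
H H H H H
H H H H H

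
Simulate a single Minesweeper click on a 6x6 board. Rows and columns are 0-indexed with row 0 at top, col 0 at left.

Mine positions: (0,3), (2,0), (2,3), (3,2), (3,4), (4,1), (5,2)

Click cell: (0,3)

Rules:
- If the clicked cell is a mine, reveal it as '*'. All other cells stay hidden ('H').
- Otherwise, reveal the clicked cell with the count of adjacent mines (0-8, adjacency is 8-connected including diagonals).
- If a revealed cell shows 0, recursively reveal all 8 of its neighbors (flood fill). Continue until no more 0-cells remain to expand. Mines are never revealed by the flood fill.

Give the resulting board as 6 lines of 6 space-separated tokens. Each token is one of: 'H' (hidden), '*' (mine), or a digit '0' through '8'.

H H H * H H
H H H H H H
H H H H H H
H H H H H H
H H H H H H
H H H H H H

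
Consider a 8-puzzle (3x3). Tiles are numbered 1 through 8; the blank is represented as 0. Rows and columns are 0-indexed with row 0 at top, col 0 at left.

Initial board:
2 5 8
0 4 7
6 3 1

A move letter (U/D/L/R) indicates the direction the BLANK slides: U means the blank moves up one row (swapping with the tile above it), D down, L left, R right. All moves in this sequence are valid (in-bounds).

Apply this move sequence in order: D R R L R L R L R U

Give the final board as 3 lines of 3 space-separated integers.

After move 1 (D):
2 5 8
6 4 7
0 3 1

After move 2 (R):
2 5 8
6 4 7
3 0 1

After move 3 (R):
2 5 8
6 4 7
3 1 0

After move 4 (L):
2 5 8
6 4 7
3 0 1

After move 5 (R):
2 5 8
6 4 7
3 1 0

After move 6 (L):
2 5 8
6 4 7
3 0 1

After move 7 (R):
2 5 8
6 4 7
3 1 0

After move 8 (L):
2 5 8
6 4 7
3 0 1

After move 9 (R):
2 5 8
6 4 7
3 1 0

After move 10 (U):
2 5 8
6 4 0
3 1 7

Answer: 2 5 8
6 4 0
3 1 7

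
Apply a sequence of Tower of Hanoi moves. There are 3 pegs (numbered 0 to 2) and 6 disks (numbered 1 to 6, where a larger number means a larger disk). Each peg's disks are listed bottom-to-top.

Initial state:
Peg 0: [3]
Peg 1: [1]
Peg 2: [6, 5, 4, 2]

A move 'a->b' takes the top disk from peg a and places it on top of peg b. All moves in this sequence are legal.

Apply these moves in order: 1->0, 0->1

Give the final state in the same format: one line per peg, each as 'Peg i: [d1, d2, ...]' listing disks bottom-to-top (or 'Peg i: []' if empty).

Answer: Peg 0: [3]
Peg 1: [1]
Peg 2: [6, 5, 4, 2]

Derivation:
After move 1 (1->0):
Peg 0: [3, 1]
Peg 1: []
Peg 2: [6, 5, 4, 2]

After move 2 (0->1):
Peg 0: [3]
Peg 1: [1]
Peg 2: [6, 5, 4, 2]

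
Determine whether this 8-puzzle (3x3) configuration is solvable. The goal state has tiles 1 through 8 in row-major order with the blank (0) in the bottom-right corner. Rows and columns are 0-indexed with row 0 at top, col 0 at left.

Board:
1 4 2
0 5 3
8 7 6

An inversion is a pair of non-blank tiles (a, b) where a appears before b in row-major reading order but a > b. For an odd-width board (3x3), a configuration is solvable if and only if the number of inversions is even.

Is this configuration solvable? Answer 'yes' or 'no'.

Answer: yes

Derivation:
Inversions (pairs i<j in row-major order where tile[i] > tile[j] > 0): 6
6 is even, so the puzzle is solvable.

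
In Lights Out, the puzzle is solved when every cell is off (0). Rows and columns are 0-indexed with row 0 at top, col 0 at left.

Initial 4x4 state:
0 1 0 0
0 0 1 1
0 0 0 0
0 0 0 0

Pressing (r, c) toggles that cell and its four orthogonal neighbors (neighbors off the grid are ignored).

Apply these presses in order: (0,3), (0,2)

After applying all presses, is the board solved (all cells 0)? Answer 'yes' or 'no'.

Answer: yes

Derivation:
After press 1 at (0,3):
0 1 1 1
0 0 1 0
0 0 0 0
0 0 0 0

After press 2 at (0,2):
0 0 0 0
0 0 0 0
0 0 0 0
0 0 0 0

Lights still on: 0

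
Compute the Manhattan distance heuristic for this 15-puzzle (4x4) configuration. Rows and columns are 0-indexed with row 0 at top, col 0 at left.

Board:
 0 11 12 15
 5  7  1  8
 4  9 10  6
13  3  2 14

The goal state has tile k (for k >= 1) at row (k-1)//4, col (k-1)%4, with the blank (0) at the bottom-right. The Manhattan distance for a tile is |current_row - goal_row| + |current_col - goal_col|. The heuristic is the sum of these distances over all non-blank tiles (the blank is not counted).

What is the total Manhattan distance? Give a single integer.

Tile 11: (0,1)->(2,2) = 3
Tile 12: (0,2)->(2,3) = 3
Tile 15: (0,3)->(3,2) = 4
Tile 5: (1,0)->(1,0) = 0
Tile 7: (1,1)->(1,2) = 1
Tile 1: (1,2)->(0,0) = 3
Tile 8: (1,3)->(1,3) = 0
Tile 4: (2,0)->(0,3) = 5
Tile 9: (2,1)->(2,0) = 1
Tile 10: (2,2)->(2,1) = 1
Tile 6: (2,3)->(1,1) = 3
Tile 13: (3,0)->(3,0) = 0
Tile 3: (3,1)->(0,2) = 4
Tile 2: (3,2)->(0,1) = 4
Tile 14: (3,3)->(3,1) = 2
Sum: 3 + 3 + 4 + 0 + 1 + 3 + 0 + 5 + 1 + 1 + 3 + 0 + 4 + 4 + 2 = 34

Answer: 34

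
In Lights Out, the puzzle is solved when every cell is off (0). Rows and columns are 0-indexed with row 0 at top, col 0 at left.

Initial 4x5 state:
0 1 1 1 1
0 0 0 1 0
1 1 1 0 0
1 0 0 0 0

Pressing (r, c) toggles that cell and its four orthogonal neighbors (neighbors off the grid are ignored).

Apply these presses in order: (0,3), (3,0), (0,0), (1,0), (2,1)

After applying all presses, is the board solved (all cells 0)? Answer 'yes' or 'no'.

Answer: yes

Derivation:
After press 1 at (0,3):
0 1 0 0 0
0 0 0 0 0
1 1 1 0 0
1 0 0 0 0

After press 2 at (3,0):
0 1 0 0 0
0 0 0 0 0
0 1 1 0 0
0 1 0 0 0

After press 3 at (0,0):
1 0 0 0 0
1 0 0 0 0
0 1 1 0 0
0 1 0 0 0

After press 4 at (1,0):
0 0 0 0 0
0 1 0 0 0
1 1 1 0 0
0 1 0 0 0

After press 5 at (2,1):
0 0 0 0 0
0 0 0 0 0
0 0 0 0 0
0 0 0 0 0

Lights still on: 0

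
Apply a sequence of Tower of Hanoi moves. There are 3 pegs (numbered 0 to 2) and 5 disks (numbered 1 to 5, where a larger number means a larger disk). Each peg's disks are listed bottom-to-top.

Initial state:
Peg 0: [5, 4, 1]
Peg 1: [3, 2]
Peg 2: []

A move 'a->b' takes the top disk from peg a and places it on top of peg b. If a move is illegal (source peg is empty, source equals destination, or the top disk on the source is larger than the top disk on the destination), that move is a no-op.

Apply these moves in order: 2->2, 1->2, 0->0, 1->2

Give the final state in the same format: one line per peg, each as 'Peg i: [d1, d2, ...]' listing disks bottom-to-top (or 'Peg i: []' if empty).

After move 1 (2->2):
Peg 0: [5, 4, 1]
Peg 1: [3, 2]
Peg 2: []

After move 2 (1->2):
Peg 0: [5, 4, 1]
Peg 1: [3]
Peg 2: [2]

After move 3 (0->0):
Peg 0: [5, 4, 1]
Peg 1: [3]
Peg 2: [2]

After move 4 (1->2):
Peg 0: [5, 4, 1]
Peg 1: [3]
Peg 2: [2]

Answer: Peg 0: [5, 4, 1]
Peg 1: [3]
Peg 2: [2]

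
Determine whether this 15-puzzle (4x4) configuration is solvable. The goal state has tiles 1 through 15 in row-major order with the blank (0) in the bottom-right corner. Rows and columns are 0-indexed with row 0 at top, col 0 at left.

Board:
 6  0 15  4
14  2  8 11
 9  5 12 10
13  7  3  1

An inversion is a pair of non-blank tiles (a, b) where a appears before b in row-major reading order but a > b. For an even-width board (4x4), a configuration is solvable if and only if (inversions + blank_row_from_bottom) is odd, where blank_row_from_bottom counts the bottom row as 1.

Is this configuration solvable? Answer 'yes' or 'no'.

Inversions: 62
Blank is in row 0 (0-indexed from top), which is row 4 counting from the bottom (bottom = 1).
62 + 4 = 66, which is even, so the puzzle is not solvable.

Answer: no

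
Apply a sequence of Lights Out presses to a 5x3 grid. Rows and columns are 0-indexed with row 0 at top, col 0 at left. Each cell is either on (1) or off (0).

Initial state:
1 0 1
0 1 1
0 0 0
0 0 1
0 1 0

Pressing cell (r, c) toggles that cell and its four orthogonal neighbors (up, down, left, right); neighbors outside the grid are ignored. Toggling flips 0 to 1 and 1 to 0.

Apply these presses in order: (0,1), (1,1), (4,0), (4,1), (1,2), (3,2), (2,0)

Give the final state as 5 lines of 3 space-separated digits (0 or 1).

Answer: 0 0 1
0 0 1
1 0 0
0 0 0
0 1 0

Derivation:
After press 1 at (0,1):
0 1 0
0 0 1
0 0 0
0 0 1
0 1 0

After press 2 at (1,1):
0 0 0
1 1 0
0 1 0
0 0 1
0 1 0

After press 3 at (4,0):
0 0 0
1 1 0
0 1 0
1 0 1
1 0 0

After press 4 at (4,1):
0 0 0
1 1 0
0 1 0
1 1 1
0 1 1

After press 5 at (1,2):
0 0 1
1 0 1
0 1 1
1 1 1
0 1 1

After press 6 at (3,2):
0 0 1
1 0 1
0 1 0
1 0 0
0 1 0

After press 7 at (2,0):
0 0 1
0 0 1
1 0 0
0 0 0
0 1 0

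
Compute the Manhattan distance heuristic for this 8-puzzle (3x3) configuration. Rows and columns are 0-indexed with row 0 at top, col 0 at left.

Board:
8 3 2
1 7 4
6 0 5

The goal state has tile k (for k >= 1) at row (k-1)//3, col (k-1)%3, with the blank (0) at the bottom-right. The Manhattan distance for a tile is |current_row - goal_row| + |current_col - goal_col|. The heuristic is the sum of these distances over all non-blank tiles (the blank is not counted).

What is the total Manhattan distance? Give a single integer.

Tile 8: (0,0)->(2,1) = 3
Tile 3: (0,1)->(0,2) = 1
Tile 2: (0,2)->(0,1) = 1
Tile 1: (1,0)->(0,0) = 1
Tile 7: (1,1)->(2,0) = 2
Tile 4: (1,2)->(1,0) = 2
Tile 6: (2,0)->(1,2) = 3
Tile 5: (2,2)->(1,1) = 2
Sum: 3 + 1 + 1 + 1 + 2 + 2 + 3 + 2 = 15

Answer: 15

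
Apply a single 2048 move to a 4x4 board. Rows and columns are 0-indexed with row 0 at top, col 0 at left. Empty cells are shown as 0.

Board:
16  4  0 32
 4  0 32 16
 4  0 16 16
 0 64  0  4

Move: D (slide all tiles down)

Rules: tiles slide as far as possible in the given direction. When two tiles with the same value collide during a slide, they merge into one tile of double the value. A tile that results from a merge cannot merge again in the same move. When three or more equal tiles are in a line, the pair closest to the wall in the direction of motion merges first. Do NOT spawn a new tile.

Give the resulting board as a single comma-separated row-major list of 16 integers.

Answer: 0, 0, 0, 0, 0, 0, 0, 32, 16, 4, 32, 32, 8, 64, 16, 4

Derivation:
Slide down:
col 0: [16, 4, 4, 0] -> [0, 0, 16, 8]
col 1: [4, 0, 0, 64] -> [0, 0, 4, 64]
col 2: [0, 32, 16, 0] -> [0, 0, 32, 16]
col 3: [32, 16, 16, 4] -> [0, 32, 32, 4]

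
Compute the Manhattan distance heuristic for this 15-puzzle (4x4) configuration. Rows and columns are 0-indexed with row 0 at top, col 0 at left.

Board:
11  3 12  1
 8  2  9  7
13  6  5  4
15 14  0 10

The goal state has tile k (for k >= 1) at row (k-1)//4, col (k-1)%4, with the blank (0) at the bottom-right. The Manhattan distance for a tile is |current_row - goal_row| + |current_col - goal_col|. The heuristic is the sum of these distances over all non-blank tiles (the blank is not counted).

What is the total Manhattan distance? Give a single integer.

Tile 11: at (0,0), goal (2,2), distance |0-2|+|0-2| = 4
Tile 3: at (0,1), goal (0,2), distance |0-0|+|1-2| = 1
Tile 12: at (0,2), goal (2,3), distance |0-2|+|2-3| = 3
Tile 1: at (0,3), goal (0,0), distance |0-0|+|3-0| = 3
Tile 8: at (1,0), goal (1,3), distance |1-1|+|0-3| = 3
Tile 2: at (1,1), goal (0,1), distance |1-0|+|1-1| = 1
Tile 9: at (1,2), goal (2,0), distance |1-2|+|2-0| = 3
Tile 7: at (1,3), goal (1,2), distance |1-1|+|3-2| = 1
Tile 13: at (2,0), goal (3,0), distance |2-3|+|0-0| = 1
Tile 6: at (2,1), goal (1,1), distance |2-1|+|1-1| = 1
Tile 5: at (2,2), goal (1,0), distance |2-1|+|2-0| = 3
Tile 4: at (2,3), goal (0,3), distance |2-0|+|3-3| = 2
Tile 15: at (3,0), goal (3,2), distance |3-3|+|0-2| = 2
Tile 14: at (3,1), goal (3,1), distance |3-3|+|1-1| = 0
Tile 10: at (3,3), goal (2,1), distance |3-2|+|3-1| = 3
Sum: 4 + 1 + 3 + 3 + 3 + 1 + 3 + 1 + 1 + 1 + 3 + 2 + 2 + 0 + 3 = 31

Answer: 31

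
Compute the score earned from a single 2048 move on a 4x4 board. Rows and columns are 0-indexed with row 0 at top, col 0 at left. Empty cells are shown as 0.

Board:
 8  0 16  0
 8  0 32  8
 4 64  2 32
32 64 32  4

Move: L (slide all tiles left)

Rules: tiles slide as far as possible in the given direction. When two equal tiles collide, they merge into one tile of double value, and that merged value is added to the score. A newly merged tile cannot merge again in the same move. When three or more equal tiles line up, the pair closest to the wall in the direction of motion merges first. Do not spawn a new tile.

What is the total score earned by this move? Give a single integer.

Answer: 0

Derivation:
Slide left:
row 0: [8, 0, 16, 0] -> [8, 16, 0, 0]  score +0 (running 0)
row 1: [8, 0, 32, 8] -> [8, 32, 8, 0]  score +0 (running 0)
row 2: [4, 64, 2, 32] -> [4, 64, 2, 32]  score +0 (running 0)
row 3: [32, 64, 32, 4] -> [32, 64, 32, 4]  score +0 (running 0)
Board after move:
 8 16  0  0
 8 32  8  0
 4 64  2 32
32 64 32  4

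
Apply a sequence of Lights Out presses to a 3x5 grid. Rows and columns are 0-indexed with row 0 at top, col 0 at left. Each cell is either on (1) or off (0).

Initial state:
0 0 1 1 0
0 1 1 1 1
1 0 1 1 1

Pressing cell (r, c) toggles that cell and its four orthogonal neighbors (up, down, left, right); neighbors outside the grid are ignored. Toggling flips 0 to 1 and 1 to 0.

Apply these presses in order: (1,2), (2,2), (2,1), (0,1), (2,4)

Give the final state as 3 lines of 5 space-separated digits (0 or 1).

Answer: 1 1 1 1 0
0 0 1 0 0
0 0 0 1 0

Derivation:
After press 1 at (1,2):
0 0 0 1 0
0 0 0 0 1
1 0 0 1 1

After press 2 at (2,2):
0 0 0 1 0
0 0 1 0 1
1 1 1 0 1

After press 3 at (2,1):
0 0 0 1 0
0 1 1 0 1
0 0 0 0 1

After press 4 at (0,1):
1 1 1 1 0
0 0 1 0 1
0 0 0 0 1

After press 5 at (2,4):
1 1 1 1 0
0 0 1 0 0
0 0 0 1 0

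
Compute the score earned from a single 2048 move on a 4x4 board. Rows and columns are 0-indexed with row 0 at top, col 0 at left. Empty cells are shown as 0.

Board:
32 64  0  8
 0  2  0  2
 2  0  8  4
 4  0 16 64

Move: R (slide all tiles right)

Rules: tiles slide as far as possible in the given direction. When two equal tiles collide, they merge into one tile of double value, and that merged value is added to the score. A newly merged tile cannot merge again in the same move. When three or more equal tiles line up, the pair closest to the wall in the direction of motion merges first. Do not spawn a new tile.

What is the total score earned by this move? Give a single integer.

Slide right:
row 0: [32, 64, 0, 8] -> [0, 32, 64, 8]  score +0 (running 0)
row 1: [0, 2, 0, 2] -> [0, 0, 0, 4]  score +4 (running 4)
row 2: [2, 0, 8, 4] -> [0, 2, 8, 4]  score +0 (running 4)
row 3: [4, 0, 16, 64] -> [0, 4, 16, 64]  score +0 (running 4)
Board after move:
 0 32 64  8
 0  0  0  4
 0  2  8  4
 0  4 16 64

Answer: 4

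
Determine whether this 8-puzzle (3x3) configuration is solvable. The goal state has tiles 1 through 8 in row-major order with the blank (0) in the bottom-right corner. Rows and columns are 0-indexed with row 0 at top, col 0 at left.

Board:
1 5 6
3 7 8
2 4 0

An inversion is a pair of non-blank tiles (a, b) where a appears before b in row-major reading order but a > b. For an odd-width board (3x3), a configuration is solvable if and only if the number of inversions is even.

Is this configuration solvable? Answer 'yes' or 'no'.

Answer: no

Derivation:
Inversions (pairs i<j in row-major order where tile[i] > tile[j] > 0): 11
11 is odd, so the puzzle is not solvable.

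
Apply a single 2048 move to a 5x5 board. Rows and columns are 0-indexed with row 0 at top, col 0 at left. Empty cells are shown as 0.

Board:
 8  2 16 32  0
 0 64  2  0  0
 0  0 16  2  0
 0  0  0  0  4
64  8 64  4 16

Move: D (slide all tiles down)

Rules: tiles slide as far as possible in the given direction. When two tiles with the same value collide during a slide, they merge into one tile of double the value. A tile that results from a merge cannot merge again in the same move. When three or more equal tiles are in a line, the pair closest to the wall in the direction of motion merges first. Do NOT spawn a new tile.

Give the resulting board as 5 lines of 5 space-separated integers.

Answer:  0  0  0  0  0
 0  0 16  0  0
 0  2  2 32  0
 8 64 16  2  4
64  8 64  4 16

Derivation:
Slide down:
col 0: [8, 0, 0, 0, 64] -> [0, 0, 0, 8, 64]
col 1: [2, 64, 0, 0, 8] -> [0, 0, 2, 64, 8]
col 2: [16, 2, 16, 0, 64] -> [0, 16, 2, 16, 64]
col 3: [32, 0, 2, 0, 4] -> [0, 0, 32, 2, 4]
col 4: [0, 0, 0, 4, 16] -> [0, 0, 0, 4, 16]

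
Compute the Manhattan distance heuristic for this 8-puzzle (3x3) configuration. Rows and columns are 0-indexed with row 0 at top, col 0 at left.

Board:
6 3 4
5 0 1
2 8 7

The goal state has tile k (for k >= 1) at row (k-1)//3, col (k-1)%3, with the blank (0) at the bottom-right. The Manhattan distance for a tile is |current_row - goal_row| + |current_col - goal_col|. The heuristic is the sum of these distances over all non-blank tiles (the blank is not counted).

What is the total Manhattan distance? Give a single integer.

Answer: 16

Derivation:
Tile 6: at (0,0), goal (1,2), distance |0-1|+|0-2| = 3
Tile 3: at (0,1), goal (0,2), distance |0-0|+|1-2| = 1
Tile 4: at (0,2), goal (1,0), distance |0-1|+|2-0| = 3
Tile 5: at (1,0), goal (1,1), distance |1-1|+|0-1| = 1
Tile 1: at (1,2), goal (0,0), distance |1-0|+|2-0| = 3
Tile 2: at (2,0), goal (0,1), distance |2-0|+|0-1| = 3
Tile 8: at (2,1), goal (2,1), distance |2-2|+|1-1| = 0
Tile 7: at (2,2), goal (2,0), distance |2-2|+|2-0| = 2
Sum: 3 + 1 + 3 + 1 + 3 + 3 + 0 + 2 = 16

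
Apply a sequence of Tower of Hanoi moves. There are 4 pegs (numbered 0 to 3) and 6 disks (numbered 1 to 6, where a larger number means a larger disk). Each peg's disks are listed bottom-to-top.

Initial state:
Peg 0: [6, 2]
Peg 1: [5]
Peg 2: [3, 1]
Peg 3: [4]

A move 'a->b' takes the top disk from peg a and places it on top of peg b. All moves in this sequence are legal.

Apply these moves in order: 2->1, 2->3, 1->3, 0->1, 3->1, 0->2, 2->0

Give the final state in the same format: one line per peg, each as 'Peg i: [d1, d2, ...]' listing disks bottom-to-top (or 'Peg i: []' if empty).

After move 1 (2->1):
Peg 0: [6, 2]
Peg 1: [5, 1]
Peg 2: [3]
Peg 3: [4]

After move 2 (2->3):
Peg 0: [6, 2]
Peg 1: [5, 1]
Peg 2: []
Peg 3: [4, 3]

After move 3 (1->3):
Peg 0: [6, 2]
Peg 1: [5]
Peg 2: []
Peg 3: [4, 3, 1]

After move 4 (0->1):
Peg 0: [6]
Peg 1: [5, 2]
Peg 2: []
Peg 3: [4, 3, 1]

After move 5 (3->1):
Peg 0: [6]
Peg 1: [5, 2, 1]
Peg 2: []
Peg 3: [4, 3]

After move 6 (0->2):
Peg 0: []
Peg 1: [5, 2, 1]
Peg 2: [6]
Peg 3: [4, 3]

After move 7 (2->0):
Peg 0: [6]
Peg 1: [5, 2, 1]
Peg 2: []
Peg 3: [4, 3]

Answer: Peg 0: [6]
Peg 1: [5, 2, 1]
Peg 2: []
Peg 3: [4, 3]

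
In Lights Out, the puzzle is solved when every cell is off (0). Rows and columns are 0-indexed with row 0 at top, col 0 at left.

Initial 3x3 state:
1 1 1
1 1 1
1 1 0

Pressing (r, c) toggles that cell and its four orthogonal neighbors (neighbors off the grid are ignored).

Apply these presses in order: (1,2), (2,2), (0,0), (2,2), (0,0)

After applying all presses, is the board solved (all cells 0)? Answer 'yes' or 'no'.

Answer: no

Derivation:
After press 1 at (1,2):
1 1 0
1 0 0
1 1 1

After press 2 at (2,2):
1 1 0
1 0 1
1 0 0

After press 3 at (0,0):
0 0 0
0 0 1
1 0 0

After press 4 at (2,2):
0 0 0
0 0 0
1 1 1

After press 5 at (0,0):
1 1 0
1 0 0
1 1 1

Lights still on: 6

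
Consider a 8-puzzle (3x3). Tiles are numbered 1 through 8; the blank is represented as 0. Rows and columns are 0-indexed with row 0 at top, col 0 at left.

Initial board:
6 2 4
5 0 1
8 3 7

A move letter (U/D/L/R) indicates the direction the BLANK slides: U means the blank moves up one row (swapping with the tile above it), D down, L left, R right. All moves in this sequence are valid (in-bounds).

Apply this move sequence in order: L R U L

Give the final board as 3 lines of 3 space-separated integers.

After move 1 (L):
6 2 4
0 5 1
8 3 7

After move 2 (R):
6 2 4
5 0 1
8 3 7

After move 3 (U):
6 0 4
5 2 1
8 3 7

After move 4 (L):
0 6 4
5 2 1
8 3 7

Answer: 0 6 4
5 2 1
8 3 7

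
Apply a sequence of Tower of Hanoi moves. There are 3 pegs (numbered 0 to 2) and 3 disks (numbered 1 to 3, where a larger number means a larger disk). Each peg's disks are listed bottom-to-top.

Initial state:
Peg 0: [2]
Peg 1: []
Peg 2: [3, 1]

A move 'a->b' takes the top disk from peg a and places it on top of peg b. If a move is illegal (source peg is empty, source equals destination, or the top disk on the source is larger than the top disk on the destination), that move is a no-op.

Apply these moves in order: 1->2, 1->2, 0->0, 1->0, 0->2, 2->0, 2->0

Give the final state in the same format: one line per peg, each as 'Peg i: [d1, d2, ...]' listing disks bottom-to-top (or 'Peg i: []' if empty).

After move 1 (1->2):
Peg 0: [2]
Peg 1: []
Peg 2: [3, 1]

After move 2 (1->2):
Peg 0: [2]
Peg 1: []
Peg 2: [3, 1]

After move 3 (0->0):
Peg 0: [2]
Peg 1: []
Peg 2: [3, 1]

After move 4 (1->0):
Peg 0: [2]
Peg 1: []
Peg 2: [3, 1]

After move 5 (0->2):
Peg 0: [2]
Peg 1: []
Peg 2: [3, 1]

After move 6 (2->0):
Peg 0: [2, 1]
Peg 1: []
Peg 2: [3]

After move 7 (2->0):
Peg 0: [2, 1]
Peg 1: []
Peg 2: [3]

Answer: Peg 0: [2, 1]
Peg 1: []
Peg 2: [3]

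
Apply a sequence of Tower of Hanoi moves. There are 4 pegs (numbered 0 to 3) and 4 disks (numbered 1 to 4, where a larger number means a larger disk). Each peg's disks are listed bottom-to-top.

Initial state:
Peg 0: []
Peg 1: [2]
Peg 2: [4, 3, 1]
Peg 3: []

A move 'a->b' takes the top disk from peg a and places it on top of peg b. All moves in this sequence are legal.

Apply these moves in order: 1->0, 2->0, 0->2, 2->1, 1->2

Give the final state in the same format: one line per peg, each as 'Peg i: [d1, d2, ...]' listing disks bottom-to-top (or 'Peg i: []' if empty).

After move 1 (1->0):
Peg 0: [2]
Peg 1: []
Peg 2: [4, 3, 1]
Peg 3: []

After move 2 (2->0):
Peg 0: [2, 1]
Peg 1: []
Peg 2: [4, 3]
Peg 3: []

After move 3 (0->2):
Peg 0: [2]
Peg 1: []
Peg 2: [4, 3, 1]
Peg 3: []

After move 4 (2->1):
Peg 0: [2]
Peg 1: [1]
Peg 2: [4, 3]
Peg 3: []

After move 5 (1->2):
Peg 0: [2]
Peg 1: []
Peg 2: [4, 3, 1]
Peg 3: []

Answer: Peg 0: [2]
Peg 1: []
Peg 2: [4, 3, 1]
Peg 3: []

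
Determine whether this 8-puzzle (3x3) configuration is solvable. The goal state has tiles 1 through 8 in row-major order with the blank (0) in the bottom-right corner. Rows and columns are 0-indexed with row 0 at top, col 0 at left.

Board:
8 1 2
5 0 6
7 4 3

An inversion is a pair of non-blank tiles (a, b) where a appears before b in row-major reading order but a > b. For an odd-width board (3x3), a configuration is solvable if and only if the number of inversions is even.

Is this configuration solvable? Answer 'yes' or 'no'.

Inversions (pairs i<j in row-major order where tile[i] > tile[j] > 0): 14
14 is even, so the puzzle is solvable.

Answer: yes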